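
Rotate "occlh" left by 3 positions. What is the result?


Input: "occlh", rotate left by 3
First 3 characters: "occ"
Remaining characters: "lh"
Concatenate remaining + first: "lh" + "occ" = "lhocc"

lhocc


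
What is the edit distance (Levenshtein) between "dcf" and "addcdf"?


Computing edit distance: "dcf" -> "addcdf"
DP table:
           a    d    d    c    d    f
      0    1    2    3    4    5    6
  d   1    1    1    2    3    4    5
  c   2    2    2    2    2    3    4
  f   3    3    3    3    3    3    3
Edit distance = dp[3][6] = 3

3


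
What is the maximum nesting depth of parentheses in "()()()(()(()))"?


Input: "()()()(()(()))"
Tracking depth:
  Position 0 '(': depth becomes 1
  Position 1 ')': depth becomes 0
  Position 2 '(': depth becomes 1
  Position 3 ')': depth becomes 0
  Position 4 '(': depth becomes 1
  Position 5 ')': depth becomes 0
  Position 6 '(': depth becomes 1
  Position 7 '(': depth becomes 2
  Position 8 ')': depth becomes 1
  Position 9 '(': depth becomes 2
  Position 10 '(': depth becomes 3
  Position 11 ')': depth becomes 2
  Position 12 ')': depth becomes 1
  Position 13 ')': depth becomes 0
Maximum depth reached: 3

3


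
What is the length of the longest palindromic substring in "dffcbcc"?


Input: "dffcbcc"
Checking substrings for palindromes:
  [3:6] "cbc" (len 3) => palindrome
  [1:3] "ff" (len 2) => palindrome
  [5:7] "cc" (len 2) => palindrome
Longest palindromic substring: "cbc" with length 3

3


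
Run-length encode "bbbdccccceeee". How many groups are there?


Input: bbbdccccceeee
Scanning for consecutive runs:
  Group 1: 'b' x 3 (positions 0-2)
  Group 2: 'd' x 1 (positions 3-3)
  Group 3: 'c' x 5 (positions 4-8)
  Group 4: 'e' x 4 (positions 9-12)
Total groups: 4

4


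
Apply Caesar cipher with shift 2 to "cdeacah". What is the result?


Caesar cipher: shift "cdeacah" by 2
  'c' (pos 2) + 2 = pos 4 = 'e'
  'd' (pos 3) + 2 = pos 5 = 'f'
  'e' (pos 4) + 2 = pos 6 = 'g'
  'a' (pos 0) + 2 = pos 2 = 'c'
  'c' (pos 2) + 2 = pos 4 = 'e'
  'a' (pos 0) + 2 = pos 2 = 'c'
  'h' (pos 7) + 2 = pos 9 = 'j'
Result: efgcecj

efgcecj


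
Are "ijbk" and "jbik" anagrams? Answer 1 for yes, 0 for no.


Strings: "ijbk", "jbik"
Sorted first:  bijk
Sorted second: bijk
Sorted forms match => anagrams

1


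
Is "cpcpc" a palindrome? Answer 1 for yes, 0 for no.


Input: cpcpc
Reversed: cpcpc
  Compare pos 0 ('c') with pos 4 ('c'): match
  Compare pos 1 ('p') with pos 3 ('p'): match
Result: palindrome

1


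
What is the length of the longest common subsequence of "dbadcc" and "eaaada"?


LCS of "dbadcc" and "eaaada"
DP table:
           e    a    a    a    d    a
      0    0    0    0    0    0    0
  d   0    0    0    0    0    1    1
  b   0    0    0    0    0    1    1
  a   0    0    1    1    1    1    2
  d   0    0    1    1    1    2    2
  c   0    0    1    1    1    2    2
  c   0    0    1    1    1    2    2
LCS length = dp[6][6] = 2

2


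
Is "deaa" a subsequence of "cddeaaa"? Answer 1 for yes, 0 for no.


Check if "deaa" is a subsequence of "cddeaaa"
Greedy scan:
  Position 0 ('c'): no match needed
  Position 1 ('d'): matches sub[0] = 'd'
  Position 2 ('d'): no match needed
  Position 3 ('e'): matches sub[1] = 'e'
  Position 4 ('a'): matches sub[2] = 'a'
  Position 5 ('a'): matches sub[3] = 'a'
  Position 6 ('a'): no match needed
All 4 characters matched => is a subsequence

1


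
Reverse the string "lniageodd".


Input: lniageodd
Reading characters right to left:
  Position 8: 'd'
  Position 7: 'd'
  Position 6: 'o'
  Position 5: 'e'
  Position 4: 'g'
  Position 3: 'a'
  Position 2: 'i'
  Position 1: 'n'
  Position 0: 'l'
Reversed: ddoegainl

ddoegainl


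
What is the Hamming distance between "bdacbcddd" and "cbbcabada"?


Comparing "bdacbcddd" and "cbbcabada" position by position:
  Position 0: 'b' vs 'c' => differ
  Position 1: 'd' vs 'b' => differ
  Position 2: 'a' vs 'b' => differ
  Position 3: 'c' vs 'c' => same
  Position 4: 'b' vs 'a' => differ
  Position 5: 'c' vs 'b' => differ
  Position 6: 'd' vs 'a' => differ
  Position 7: 'd' vs 'd' => same
  Position 8: 'd' vs 'a' => differ
Total differences (Hamming distance): 7

7


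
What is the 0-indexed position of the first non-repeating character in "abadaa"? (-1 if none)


Input: abadaa
Character frequencies:
  'a': 4
  'b': 1
  'd': 1
Scanning left to right for freq == 1:
  Position 0 ('a'): freq=4, skip
  Position 1 ('b'): unique! => answer = 1

1


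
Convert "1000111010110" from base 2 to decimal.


Input: "1000111010110" in base 2
Positional expansion:
  Digit '1' (value 1) x 2^12 = 4096
  Digit '0' (value 0) x 2^11 = 0
  Digit '0' (value 0) x 2^10 = 0
  Digit '0' (value 0) x 2^9 = 0
  Digit '1' (value 1) x 2^8 = 256
  Digit '1' (value 1) x 2^7 = 128
  Digit '1' (value 1) x 2^6 = 64
  Digit '0' (value 0) x 2^5 = 0
  Digit '1' (value 1) x 2^4 = 16
  Digit '0' (value 0) x 2^3 = 0
  Digit '1' (value 1) x 2^2 = 4
  Digit '1' (value 1) x 2^1 = 2
  Digit '0' (value 0) x 2^0 = 0
Sum = 4566

4566


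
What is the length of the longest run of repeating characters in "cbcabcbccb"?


Input: "cbcabcbccb"
Scanning for longest run:
  Position 1 ('b'): new char, reset run to 1
  Position 2 ('c'): new char, reset run to 1
  Position 3 ('a'): new char, reset run to 1
  Position 4 ('b'): new char, reset run to 1
  Position 5 ('c'): new char, reset run to 1
  Position 6 ('b'): new char, reset run to 1
  Position 7 ('c'): new char, reset run to 1
  Position 8 ('c'): continues run of 'c', length=2
  Position 9 ('b'): new char, reset run to 1
Longest run: 'c' with length 2

2


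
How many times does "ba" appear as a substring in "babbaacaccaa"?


Searching for "ba" in "babbaacaccaa"
Scanning each position:
  Position 0: "ba" => MATCH
  Position 1: "ab" => no
  Position 2: "bb" => no
  Position 3: "ba" => MATCH
  Position 4: "aa" => no
  Position 5: "ac" => no
  Position 6: "ca" => no
  Position 7: "ac" => no
  Position 8: "cc" => no
  Position 9: "ca" => no
  Position 10: "aa" => no
Total occurrences: 2

2


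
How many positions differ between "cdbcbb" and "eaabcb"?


Comparing "cdbcbb" and "eaabcb" position by position:
  Position 0: 'c' vs 'e' => DIFFER
  Position 1: 'd' vs 'a' => DIFFER
  Position 2: 'b' vs 'a' => DIFFER
  Position 3: 'c' vs 'b' => DIFFER
  Position 4: 'b' vs 'c' => DIFFER
  Position 5: 'b' vs 'b' => same
Positions that differ: 5

5


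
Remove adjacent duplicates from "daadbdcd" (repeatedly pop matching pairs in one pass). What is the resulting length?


Input: daadbdcd
Stack-based adjacent duplicate removal:
  Read 'd': push. Stack: d
  Read 'a': push. Stack: da
  Read 'a': matches stack top 'a' => pop. Stack: d
  Read 'd': matches stack top 'd' => pop. Stack: (empty)
  Read 'b': push. Stack: b
  Read 'd': push. Stack: bd
  Read 'c': push. Stack: bdc
  Read 'd': push. Stack: bdcd
Final stack: "bdcd" (length 4)

4


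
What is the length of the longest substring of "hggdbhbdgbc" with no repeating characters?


Input: "hggdbhbdgbc"
Sliding window (track last position of each char):
  Position 0 ('h'): window [0,0] length 1 -- new best
  Position 1 ('g'): window [0,1] length 2 -- new best
  Position 2 ('g'): repeat (last at 1), move window start to 2
  Position 2 ('g'): window [2,2] length 1
  Position 3 ('d'): window [2,3] length 2
  Position 4 ('b'): window [2,4] length 3 -- new best
  Position 5 ('h'): window [2,5] length 4 -- new best
  Position 6 ('b'): repeat (last at 4), move window start to 5
  Position 6 ('b'): window [5,6] length 2
  Position 7 ('d'): window [5,7] length 3
  Position 8 ('g'): window [5,8] length 4
  Position 9 ('b'): repeat (last at 6), move window start to 7
  Position 9 ('b'): window [7,9] length 3
  Position 10 ('c'): window [7,10] length 4
Longest substring with no repeats: "gdbh" with length 4

4


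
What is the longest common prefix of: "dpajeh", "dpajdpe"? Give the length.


Words: dpajeh, dpajdpe
  Position 0: all 'd' => match
  Position 1: all 'p' => match
  Position 2: all 'a' => match
  Position 3: all 'j' => match
  Position 4: ('e', 'd') => mismatch, stop
LCP = "dpaj" (length 4)

4


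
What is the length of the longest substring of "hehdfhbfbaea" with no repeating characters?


Input: "hehdfhbfbaea"
Sliding window (track last position of each char):
  Position 0 ('h'): window [0,0] length 1 -- new best
  Position 1 ('e'): window [0,1] length 2 -- new best
  Position 2 ('h'): repeat (last at 0), move window start to 1
  Position 2 ('h'): window [1,2] length 2
  Position 3 ('d'): window [1,3] length 3 -- new best
  Position 4 ('f'): window [1,4] length 4 -- new best
  Position 5 ('h'): repeat (last at 2), move window start to 3
  Position 5 ('h'): window [3,5] length 3
  Position 6 ('b'): window [3,6] length 4
  Position 7 ('f'): repeat (last at 4), move window start to 5
  Position 7 ('f'): window [5,7] length 3
  Position 8 ('b'): repeat (last at 6), move window start to 7
  Position 8 ('b'): window [7,8] length 2
  Position 9 ('a'): window [7,9] length 3
  Position 10 ('e'): window [7,10] length 4
  Position 11 ('a'): repeat (last at 9), move window start to 10
  Position 11 ('a'): window [10,11] length 2
Longest substring with no repeats: "ehdf" with length 4

4


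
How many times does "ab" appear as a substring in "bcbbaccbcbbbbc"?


Searching for "ab" in "bcbbaccbcbbbbc"
Scanning each position:
  Position 0: "bc" => no
  Position 1: "cb" => no
  Position 2: "bb" => no
  Position 3: "ba" => no
  Position 4: "ac" => no
  Position 5: "cc" => no
  Position 6: "cb" => no
  Position 7: "bc" => no
  Position 8: "cb" => no
  Position 9: "bb" => no
  Position 10: "bb" => no
  Position 11: "bb" => no
  Position 12: "bc" => no
Total occurrences: 0

0


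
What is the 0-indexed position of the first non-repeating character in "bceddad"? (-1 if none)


Input: bceddad
Character frequencies:
  'a': 1
  'b': 1
  'c': 1
  'd': 3
  'e': 1
Scanning left to right for freq == 1:
  Position 0 ('b'): unique! => answer = 0

0


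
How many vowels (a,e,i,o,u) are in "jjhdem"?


Input: jjhdem
Checking each character:
  'j' at position 0: consonant
  'j' at position 1: consonant
  'h' at position 2: consonant
  'd' at position 3: consonant
  'e' at position 4: vowel (running total: 1)
  'm' at position 5: consonant
Total vowels: 1

1


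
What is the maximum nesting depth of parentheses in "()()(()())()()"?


Input: "()()(()())()()"
Tracking depth:
  Position 0 '(': depth becomes 1
  Position 1 ')': depth becomes 0
  Position 2 '(': depth becomes 1
  Position 3 ')': depth becomes 0
  Position 4 '(': depth becomes 1
  Position 5 '(': depth becomes 2
  Position 6 ')': depth becomes 1
  Position 7 '(': depth becomes 2
  Position 8 ')': depth becomes 1
  Position 9 ')': depth becomes 0
  Position 10 '(': depth becomes 1
  Position 11 ')': depth becomes 0
  Position 12 '(': depth becomes 1
  Position 13 ')': depth becomes 0
Maximum depth reached: 2

2


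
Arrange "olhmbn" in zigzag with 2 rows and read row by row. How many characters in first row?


Zigzag "olhmbn" into 2 rows:
Placing characters:
  'o' => row 0
  'l' => row 1
  'h' => row 0
  'm' => row 1
  'b' => row 0
  'n' => row 1
Rows:
  Row 0: "ohb"
  Row 1: "lmn"
First row length: 3

3


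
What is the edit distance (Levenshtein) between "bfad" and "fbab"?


Computing edit distance: "bfad" -> "fbab"
DP table:
           f    b    a    b
      0    1    2    3    4
  b   1    1    1    2    3
  f   2    1    2    2    3
  a   3    2    2    2    3
  d   4    3    3    3    3
Edit distance = dp[4][4] = 3

3


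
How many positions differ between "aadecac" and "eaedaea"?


Comparing "aadecac" and "eaedaea" position by position:
  Position 0: 'a' vs 'e' => DIFFER
  Position 1: 'a' vs 'a' => same
  Position 2: 'd' vs 'e' => DIFFER
  Position 3: 'e' vs 'd' => DIFFER
  Position 4: 'c' vs 'a' => DIFFER
  Position 5: 'a' vs 'e' => DIFFER
  Position 6: 'c' vs 'a' => DIFFER
Positions that differ: 6

6


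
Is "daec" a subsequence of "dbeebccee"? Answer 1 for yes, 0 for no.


Check if "daec" is a subsequence of "dbeebccee"
Greedy scan:
  Position 0 ('d'): matches sub[0] = 'd'
  Position 1 ('b'): no match needed
  Position 2 ('e'): no match needed
  Position 3 ('e'): no match needed
  Position 4 ('b'): no match needed
  Position 5 ('c'): no match needed
  Position 6 ('c'): no match needed
  Position 7 ('e'): no match needed
  Position 8 ('e'): no match needed
Only matched 1/4 characters => not a subsequence

0


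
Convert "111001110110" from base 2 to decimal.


Input: "111001110110" in base 2
Positional expansion:
  Digit '1' (value 1) x 2^11 = 2048
  Digit '1' (value 1) x 2^10 = 1024
  Digit '1' (value 1) x 2^9 = 512
  Digit '0' (value 0) x 2^8 = 0
  Digit '0' (value 0) x 2^7 = 0
  Digit '1' (value 1) x 2^6 = 64
  Digit '1' (value 1) x 2^5 = 32
  Digit '1' (value 1) x 2^4 = 16
  Digit '0' (value 0) x 2^3 = 0
  Digit '1' (value 1) x 2^2 = 4
  Digit '1' (value 1) x 2^1 = 2
  Digit '0' (value 0) x 2^0 = 0
Sum = 3702

3702


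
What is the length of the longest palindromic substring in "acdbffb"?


Input: "acdbffb"
Checking substrings for palindromes:
  [3:7] "bffb" (len 4) => palindrome
  [4:6] "ff" (len 2) => palindrome
Longest palindromic substring: "bffb" with length 4

4


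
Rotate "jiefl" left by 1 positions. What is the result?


Input: "jiefl", rotate left by 1
First 1 characters: "j"
Remaining characters: "iefl"
Concatenate remaining + first: "iefl" + "j" = "ieflj"

ieflj


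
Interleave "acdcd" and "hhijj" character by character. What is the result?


Interleaving "acdcd" and "hhijj":
  Position 0: 'a' from first, 'h' from second => "ah"
  Position 1: 'c' from first, 'h' from second => "ch"
  Position 2: 'd' from first, 'i' from second => "di"
  Position 3: 'c' from first, 'j' from second => "cj"
  Position 4: 'd' from first, 'j' from second => "dj"
Result: ahchdicjdj

ahchdicjdj


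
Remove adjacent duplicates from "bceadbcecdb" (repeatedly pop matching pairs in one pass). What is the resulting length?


Input: bceadbcecdb
Stack-based adjacent duplicate removal:
  Read 'b': push. Stack: b
  Read 'c': push. Stack: bc
  Read 'e': push. Stack: bce
  Read 'a': push. Stack: bcea
  Read 'd': push. Stack: bcead
  Read 'b': push. Stack: bceadb
  Read 'c': push. Stack: bceadbc
  Read 'e': push. Stack: bceadbce
  Read 'c': push. Stack: bceadbcec
  Read 'd': push. Stack: bceadbcecd
  Read 'b': push. Stack: bceadbcecdb
Final stack: "bceadbcecdb" (length 11)

11


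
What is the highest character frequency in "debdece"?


Input: debdece
Character counts:
  'b': 1
  'c': 1
  'd': 2
  'e': 3
Maximum frequency: 3

3


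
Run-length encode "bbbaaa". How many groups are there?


Input: bbbaaa
Scanning for consecutive runs:
  Group 1: 'b' x 3 (positions 0-2)
  Group 2: 'a' x 3 (positions 3-5)
Total groups: 2

2


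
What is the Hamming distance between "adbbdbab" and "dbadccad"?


Comparing "adbbdbab" and "dbadccad" position by position:
  Position 0: 'a' vs 'd' => differ
  Position 1: 'd' vs 'b' => differ
  Position 2: 'b' vs 'a' => differ
  Position 3: 'b' vs 'd' => differ
  Position 4: 'd' vs 'c' => differ
  Position 5: 'b' vs 'c' => differ
  Position 6: 'a' vs 'a' => same
  Position 7: 'b' vs 'd' => differ
Total differences (Hamming distance): 7

7


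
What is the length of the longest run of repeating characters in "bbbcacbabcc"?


Input: "bbbcacbabcc"
Scanning for longest run:
  Position 1 ('b'): continues run of 'b', length=2
  Position 2 ('b'): continues run of 'b', length=3
  Position 3 ('c'): new char, reset run to 1
  Position 4 ('a'): new char, reset run to 1
  Position 5 ('c'): new char, reset run to 1
  Position 6 ('b'): new char, reset run to 1
  Position 7 ('a'): new char, reset run to 1
  Position 8 ('b'): new char, reset run to 1
  Position 9 ('c'): new char, reset run to 1
  Position 10 ('c'): continues run of 'c', length=2
Longest run: 'b' with length 3

3


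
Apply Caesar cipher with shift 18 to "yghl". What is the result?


Caesar cipher: shift "yghl" by 18
  'y' (pos 24) + 18 = pos 16 = 'q'
  'g' (pos 6) + 18 = pos 24 = 'y'
  'h' (pos 7) + 18 = pos 25 = 'z'
  'l' (pos 11) + 18 = pos 3 = 'd'
Result: qyzd

qyzd


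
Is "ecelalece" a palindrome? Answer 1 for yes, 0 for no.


Input: ecelalece
Reversed: ecelalece
  Compare pos 0 ('e') with pos 8 ('e'): match
  Compare pos 1 ('c') with pos 7 ('c'): match
  Compare pos 2 ('e') with pos 6 ('e'): match
  Compare pos 3 ('l') with pos 5 ('l'): match
Result: palindrome

1


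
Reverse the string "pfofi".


Input: pfofi
Reading characters right to left:
  Position 4: 'i'
  Position 3: 'f'
  Position 2: 'o'
  Position 1: 'f'
  Position 0: 'p'
Reversed: ifofp

ifofp


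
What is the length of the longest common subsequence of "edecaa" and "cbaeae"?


LCS of "edecaa" and "cbaeae"
DP table:
           c    b    a    e    a    e
      0    0    0    0    0    0    0
  e   0    0    0    0    1    1    1
  d   0    0    0    0    1    1    1
  e   0    0    0    0    1    1    2
  c   0    1    1    1    1    1    2
  a   0    1    1    2    2    2    2
  a   0    1    1    2    2    3    3
LCS length = dp[6][6] = 3

3


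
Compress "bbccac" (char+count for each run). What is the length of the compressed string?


Input: bbccac
Runs:
  'b' x 2 => "b2"
  'c' x 2 => "c2"
  'a' x 1 => "a1"
  'c' x 1 => "c1"
Compressed: "b2c2a1c1"
Compressed length: 8

8


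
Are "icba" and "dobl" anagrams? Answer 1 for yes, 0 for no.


Strings: "icba", "dobl"
Sorted first:  abci
Sorted second: bdlo
Differ at position 0: 'a' vs 'b' => not anagrams

0


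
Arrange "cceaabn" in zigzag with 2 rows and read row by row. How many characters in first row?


Zigzag "cceaabn" into 2 rows:
Placing characters:
  'c' => row 0
  'c' => row 1
  'e' => row 0
  'a' => row 1
  'a' => row 0
  'b' => row 1
  'n' => row 0
Rows:
  Row 0: "cean"
  Row 1: "cab"
First row length: 4

4


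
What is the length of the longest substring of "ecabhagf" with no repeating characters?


Input: "ecabhagf"
Sliding window (track last position of each char):
  Position 0 ('e'): window [0,0] length 1 -- new best
  Position 1 ('c'): window [0,1] length 2 -- new best
  Position 2 ('a'): window [0,2] length 3 -- new best
  Position 3 ('b'): window [0,3] length 4 -- new best
  Position 4 ('h'): window [0,4] length 5 -- new best
  Position 5 ('a'): repeat (last at 2), move window start to 3
  Position 5 ('a'): window [3,5] length 3
  Position 6 ('g'): window [3,6] length 4
  Position 7 ('f'): window [3,7] length 5
Longest substring with no repeats: "ecabh" with length 5

5


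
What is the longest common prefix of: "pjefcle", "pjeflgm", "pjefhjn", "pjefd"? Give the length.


Words: pjefcle, pjeflgm, pjefhjn, pjefd
  Position 0: all 'p' => match
  Position 1: all 'j' => match
  Position 2: all 'e' => match
  Position 3: all 'f' => match
  Position 4: ('c', 'l', 'h', 'd') => mismatch, stop
LCP = "pjef" (length 4)

4


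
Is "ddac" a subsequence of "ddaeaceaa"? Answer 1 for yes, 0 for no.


Check if "ddac" is a subsequence of "ddaeaceaa"
Greedy scan:
  Position 0 ('d'): matches sub[0] = 'd'
  Position 1 ('d'): matches sub[1] = 'd'
  Position 2 ('a'): matches sub[2] = 'a'
  Position 3 ('e'): no match needed
  Position 4 ('a'): no match needed
  Position 5 ('c'): matches sub[3] = 'c'
  Position 6 ('e'): no match needed
  Position 7 ('a'): no match needed
  Position 8 ('a'): no match needed
All 4 characters matched => is a subsequence

1


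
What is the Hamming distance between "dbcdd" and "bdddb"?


Comparing "dbcdd" and "bdddb" position by position:
  Position 0: 'd' vs 'b' => differ
  Position 1: 'b' vs 'd' => differ
  Position 2: 'c' vs 'd' => differ
  Position 3: 'd' vs 'd' => same
  Position 4: 'd' vs 'b' => differ
Total differences (Hamming distance): 4

4


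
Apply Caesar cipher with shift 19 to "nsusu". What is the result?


Caesar cipher: shift "nsusu" by 19
  'n' (pos 13) + 19 = pos 6 = 'g'
  's' (pos 18) + 19 = pos 11 = 'l'
  'u' (pos 20) + 19 = pos 13 = 'n'
  's' (pos 18) + 19 = pos 11 = 'l'
  'u' (pos 20) + 19 = pos 13 = 'n'
Result: glnln

glnln


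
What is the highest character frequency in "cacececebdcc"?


Input: cacececebdcc
Character counts:
  'a': 1
  'b': 1
  'c': 6
  'd': 1
  'e': 3
Maximum frequency: 6

6


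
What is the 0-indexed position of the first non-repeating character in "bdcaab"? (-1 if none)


Input: bdcaab
Character frequencies:
  'a': 2
  'b': 2
  'c': 1
  'd': 1
Scanning left to right for freq == 1:
  Position 0 ('b'): freq=2, skip
  Position 1 ('d'): unique! => answer = 1

1


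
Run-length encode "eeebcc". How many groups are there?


Input: eeebcc
Scanning for consecutive runs:
  Group 1: 'e' x 3 (positions 0-2)
  Group 2: 'b' x 1 (positions 3-3)
  Group 3: 'c' x 2 (positions 4-5)
Total groups: 3

3


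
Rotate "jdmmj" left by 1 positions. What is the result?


Input: "jdmmj", rotate left by 1
First 1 characters: "j"
Remaining characters: "dmmj"
Concatenate remaining + first: "dmmj" + "j" = "dmmjj"

dmmjj


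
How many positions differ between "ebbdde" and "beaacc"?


Comparing "ebbdde" and "beaacc" position by position:
  Position 0: 'e' vs 'b' => DIFFER
  Position 1: 'b' vs 'e' => DIFFER
  Position 2: 'b' vs 'a' => DIFFER
  Position 3: 'd' vs 'a' => DIFFER
  Position 4: 'd' vs 'c' => DIFFER
  Position 5: 'e' vs 'c' => DIFFER
Positions that differ: 6

6


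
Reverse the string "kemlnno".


Input: kemlnno
Reading characters right to left:
  Position 6: 'o'
  Position 5: 'n'
  Position 4: 'n'
  Position 3: 'l'
  Position 2: 'm'
  Position 1: 'e'
  Position 0: 'k'
Reversed: onnlmek

onnlmek


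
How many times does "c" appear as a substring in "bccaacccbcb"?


Searching for "c" in "bccaacccbcb"
Scanning each position:
  Position 0: "b" => no
  Position 1: "c" => MATCH
  Position 2: "c" => MATCH
  Position 3: "a" => no
  Position 4: "a" => no
  Position 5: "c" => MATCH
  Position 6: "c" => MATCH
  Position 7: "c" => MATCH
  Position 8: "b" => no
  Position 9: "c" => MATCH
  Position 10: "b" => no
Total occurrences: 6

6


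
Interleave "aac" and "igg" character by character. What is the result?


Interleaving "aac" and "igg":
  Position 0: 'a' from first, 'i' from second => "ai"
  Position 1: 'a' from first, 'g' from second => "ag"
  Position 2: 'c' from first, 'g' from second => "cg"
Result: aiagcg

aiagcg


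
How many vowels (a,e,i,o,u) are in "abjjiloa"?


Input: abjjiloa
Checking each character:
  'a' at position 0: vowel (running total: 1)
  'b' at position 1: consonant
  'j' at position 2: consonant
  'j' at position 3: consonant
  'i' at position 4: vowel (running total: 2)
  'l' at position 5: consonant
  'o' at position 6: vowel (running total: 3)
  'a' at position 7: vowel (running total: 4)
Total vowels: 4

4


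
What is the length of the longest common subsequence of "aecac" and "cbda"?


LCS of "aecac" and "cbda"
DP table:
           c    b    d    a
      0    0    0    0    0
  a   0    0    0    0    1
  e   0    0    0    0    1
  c   0    1    1    1    1
  a   0    1    1    1    2
  c   0    1    1    1    2
LCS length = dp[5][4] = 2

2


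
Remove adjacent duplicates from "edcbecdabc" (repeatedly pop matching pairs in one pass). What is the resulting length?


Input: edcbecdabc
Stack-based adjacent duplicate removal:
  Read 'e': push. Stack: e
  Read 'd': push. Stack: ed
  Read 'c': push. Stack: edc
  Read 'b': push. Stack: edcb
  Read 'e': push. Stack: edcbe
  Read 'c': push. Stack: edcbec
  Read 'd': push. Stack: edcbecd
  Read 'a': push. Stack: edcbecda
  Read 'b': push. Stack: edcbecdab
  Read 'c': push. Stack: edcbecdabc
Final stack: "edcbecdabc" (length 10)

10


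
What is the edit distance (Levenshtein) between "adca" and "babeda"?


Computing edit distance: "adca" -> "babeda"
DP table:
           b    a    b    e    d    a
      0    1    2    3    4    5    6
  a   1    1    1    2    3    4    5
  d   2    2    2    2    3    3    4
  c   3    3    3    3    3    4    4
  a   4    4    3    4    4    4    4
Edit distance = dp[4][6] = 4

4


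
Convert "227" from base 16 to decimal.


Input: "227" in base 16
Positional expansion:
  Digit '2' (value 2) x 16^2 = 512
  Digit '2' (value 2) x 16^1 = 32
  Digit '7' (value 7) x 16^0 = 7
Sum = 551

551


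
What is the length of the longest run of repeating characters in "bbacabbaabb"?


Input: "bbacabbaabb"
Scanning for longest run:
  Position 1 ('b'): continues run of 'b', length=2
  Position 2 ('a'): new char, reset run to 1
  Position 3 ('c'): new char, reset run to 1
  Position 4 ('a'): new char, reset run to 1
  Position 5 ('b'): new char, reset run to 1
  Position 6 ('b'): continues run of 'b', length=2
  Position 7 ('a'): new char, reset run to 1
  Position 8 ('a'): continues run of 'a', length=2
  Position 9 ('b'): new char, reset run to 1
  Position 10 ('b'): continues run of 'b', length=2
Longest run: 'b' with length 2

2


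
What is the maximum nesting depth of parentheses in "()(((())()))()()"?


Input: "()(((())()))()()"
Tracking depth:
  Position 0 '(': depth becomes 1
  Position 1 ')': depth becomes 0
  Position 2 '(': depth becomes 1
  Position 3 '(': depth becomes 2
  Position 4 '(': depth becomes 3
  Position 5 '(': depth becomes 4
  Position 6 ')': depth becomes 3
  Position 7 ')': depth becomes 2
  Position 8 '(': depth becomes 3
  Position 9 ')': depth becomes 2
  Position 10 ')': depth becomes 1
  Position 11 ')': depth becomes 0
  Position 12 '(': depth becomes 1
  Position 13 ')': depth becomes 0
  Position 14 '(': depth becomes 1
  Position 15 ')': depth becomes 0
Maximum depth reached: 4

4


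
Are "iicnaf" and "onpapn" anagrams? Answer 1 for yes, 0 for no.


Strings: "iicnaf", "onpapn"
Sorted first:  acfiin
Sorted second: annopp
Differ at position 1: 'c' vs 'n' => not anagrams

0


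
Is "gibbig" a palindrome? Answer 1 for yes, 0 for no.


Input: gibbig
Reversed: gibbig
  Compare pos 0 ('g') with pos 5 ('g'): match
  Compare pos 1 ('i') with pos 4 ('i'): match
  Compare pos 2 ('b') with pos 3 ('b'): match
Result: palindrome

1


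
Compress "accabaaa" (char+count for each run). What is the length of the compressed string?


Input: accabaaa
Runs:
  'a' x 1 => "a1"
  'c' x 2 => "c2"
  'a' x 1 => "a1"
  'b' x 1 => "b1"
  'a' x 3 => "a3"
Compressed: "a1c2a1b1a3"
Compressed length: 10

10


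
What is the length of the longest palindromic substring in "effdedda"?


Input: "effdedda"
Checking substrings for palindromes:
  [3:6] "ded" (len 3) => palindrome
  [1:3] "ff" (len 2) => palindrome
  [5:7] "dd" (len 2) => palindrome
Longest palindromic substring: "ded" with length 3

3


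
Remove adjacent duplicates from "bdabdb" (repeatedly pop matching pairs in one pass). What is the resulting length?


Input: bdabdb
Stack-based adjacent duplicate removal:
  Read 'b': push. Stack: b
  Read 'd': push. Stack: bd
  Read 'a': push. Stack: bda
  Read 'b': push. Stack: bdab
  Read 'd': push. Stack: bdabd
  Read 'b': push. Stack: bdabdb
Final stack: "bdabdb" (length 6)

6


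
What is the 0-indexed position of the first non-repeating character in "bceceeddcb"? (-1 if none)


Input: bceceeddcb
Character frequencies:
  'b': 2
  'c': 3
  'd': 2
  'e': 3
Scanning left to right for freq == 1:
  Position 0 ('b'): freq=2, skip
  Position 1 ('c'): freq=3, skip
  Position 2 ('e'): freq=3, skip
  Position 3 ('c'): freq=3, skip
  Position 4 ('e'): freq=3, skip
  Position 5 ('e'): freq=3, skip
  Position 6 ('d'): freq=2, skip
  Position 7 ('d'): freq=2, skip
  Position 8 ('c'): freq=3, skip
  Position 9 ('b'): freq=2, skip
  No unique character found => answer = -1

-1


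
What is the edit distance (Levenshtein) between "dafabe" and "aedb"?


Computing edit distance: "dafabe" -> "aedb"
DP table:
           a    e    d    b
      0    1    2    3    4
  d   1    1    2    2    3
  a   2    1    2    3    3
  f   3    2    2    3    4
  a   4    3    3    3    4
  b   5    4    4    4    3
  e   6    5    4    5    4
Edit distance = dp[6][4] = 4

4


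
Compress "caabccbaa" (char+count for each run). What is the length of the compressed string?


Input: caabccbaa
Runs:
  'c' x 1 => "c1"
  'a' x 2 => "a2"
  'b' x 1 => "b1"
  'c' x 2 => "c2"
  'b' x 1 => "b1"
  'a' x 2 => "a2"
Compressed: "c1a2b1c2b1a2"
Compressed length: 12

12


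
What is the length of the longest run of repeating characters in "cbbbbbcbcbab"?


Input: "cbbbbbcbcbab"
Scanning for longest run:
  Position 1 ('b'): new char, reset run to 1
  Position 2 ('b'): continues run of 'b', length=2
  Position 3 ('b'): continues run of 'b', length=3
  Position 4 ('b'): continues run of 'b', length=4
  Position 5 ('b'): continues run of 'b', length=5
  Position 6 ('c'): new char, reset run to 1
  Position 7 ('b'): new char, reset run to 1
  Position 8 ('c'): new char, reset run to 1
  Position 9 ('b'): new char, reset run to 1
  Position 10 ('a'): new char, reset run to 1
  Position 11 ('b'): new char, reset run to 1
Longest run: 'b' with length 5

5


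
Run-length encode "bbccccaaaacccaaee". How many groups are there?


Input: bbccccaaaacccaaee
Scanning for consecutive runs:
  Group 1: 'b' x 2 (positions 0-1)
  Group 2: 'c' x 4 (positions 2-5)
  Group 3: 'a' x 4 (positions 6-9)
  Group 4: 'c' x 3 (positions 10-12)
  Group 5: 'a' x 2 (positions 13-14)
  Group 6: 'e' x 2 (positions 15-16)
Total groups: 6

6


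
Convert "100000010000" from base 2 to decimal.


Input: "100000010000" in base 2
Positional expansion:
  Digit '1' (value 1) x 2^11 = 2048
  Digit '0' (value 0) x 2^10 = 0
  Digit '0' (value 0) x 2^9 = 0
  Digit '0' (value 0) x 2^8 = 0
  Digit '0' (value 0) x 2^7 = 0
  Digit '0' (value 0) x 2^6 = 0
  Digit '0' (value 0) x 2^5 = 0
  Digit '1' (value 1) x 2^4 = 16
  Digit '0' (value 0) x 2^3 = 0
  Digit '0' (value 0) x 2^2 = 0
  Digit '0' (value 0) x 2^1 = 0
  Digit '0' (value 0) x 2^0 = 0
Sum = 2064

2064


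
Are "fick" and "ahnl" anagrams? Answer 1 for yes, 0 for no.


Strings: "fick", "ahnl"
Sorted first:  cfik
Sorted second: ahln
Differ at position 0: 'c' vs 'a' => not anagrams

0


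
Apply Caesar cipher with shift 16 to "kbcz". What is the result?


Caesar cipher: shift "kbcz" by 16
  'k' (pos 10) + 16 = pos 0 = 'a'
  'b' (pos 1) + 16 = pos 17 = 'r'
  'c' (pos 2) + 16 = pos 18 = 's'
  'z' (pos 25) + 16 = pos 15 = 'p'
Result: arsp

arsp


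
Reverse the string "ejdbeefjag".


Input: ejdbeefjag
Reading characters right to left:
  Position 9: 'g'
  Position 8: 'a'
  Position 7: 'j'
  Position 6: 'f'
  Position 5: 'e'
  Position 4: 'e'
  Position 3: 'b'
  Position 2: 'd'
  Position 1: 'j'
  Position 0: 'e'
Reversed: gajfeebdje

gajfeebdje


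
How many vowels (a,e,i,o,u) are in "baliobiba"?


Input: baliobiba
Checking each character:
  'b' at position 0: consonant
  'a' at position 1: vowel (running total: 1)
  'l' at position 2: consonant
  'i' at position 3: vowel (running total: 2)
  'o' at position 4: vowel (running total: 3)
  'b' at position 5: consonant
  'i' at position 6: vowel (running total: 4)
  'b' at position 7: consonant
  'a' at position 8: vowel (running total: 5)
Total vowels: 5

5


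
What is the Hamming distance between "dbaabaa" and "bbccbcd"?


Comparing "dbaabaa" and "bbccbcd" position by position:
  Position 0: 'd' vs 'b' => differ
  Position 1: 'b' vs 'b' => same
  Position 2: 'a' vs 'c' => differ
  Position 3: 'a' vs 'c' => differ
  Position 4: 'b' vs 'b' => same
  Position 5: 'a' vs 'c' => differ
  Position 6: 'a' vs 'd' => differ
Total differences (Hamming distance): 5

5


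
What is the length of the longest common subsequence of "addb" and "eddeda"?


LCS of "addb" and "eddeda"
DP table:
           e    d    d    e    d    a
      0    0    0    0    0    0    0
  a   0    0    0    0    0    0    1
  d   0    0    1    1    1    1    1
  d   0    0    1    2    2    2    2
  b   0    0    1    2    2    2    2
LCS length = dp[4][6] = 2

2


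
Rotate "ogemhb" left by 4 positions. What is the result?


Input: "ogemhb", rotate left by 4
First 4 characters: "ogem"
Remaining characters: "hb"
Concatenate remaining + first: "hb" + "ogem" = "hbogem"

hbogem


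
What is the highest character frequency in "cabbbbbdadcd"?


Input: cabbbbbdadcd
Character counts:
  'a': 2
  'b': 5
  'c': 2
  'd': 3
Maximum frequency: 5

5


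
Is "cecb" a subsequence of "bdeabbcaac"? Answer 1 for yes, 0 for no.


Check if "cecb" is a subsequence of "bdeabbcaac"
Greedy scan:
  Position 0 ('b'): no match needed
  Position 1 ('d'): no match needed
  Position 2 ('e'): no match needed
  Position 3 ('a'): no match needed
  Position 4 ('b'): no match needed
  Position 5 ('b'): no match needed
  Position 6 ('c'): matches sub[0] = 'c'
  Position 7 ('a'): no match needed
  Position 8 ('a'): no match needed
  Position 9 ('c'): no match needed
Only matched 1/4 characters => not a subsequence

0


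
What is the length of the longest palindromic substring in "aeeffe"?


Input: "aeeffe"
Checking substrings for palindromes:
  [2:6] "effe" (len 4) => palindrome
  [1:3] "ee" (len 2) => palindrome
  [3:5] "ff" (len 2) => palindrome
Longest palindromic substring: "effe" with length 4

4


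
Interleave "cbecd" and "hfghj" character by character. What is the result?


Interleaving "cbecd" and "hfghj":
  Position 0: 'c' from first, 'h' from second => "ch"
  Position 1: 'b' from first, 'f' from second => "bf"
  Position 2: 'e' from first, 'g' from second => "eg"
  Position 3: 'c' from first, 'h' from second => "ch"
  Position 4: 'd' from first, 'j' from second => "dj"
Result: chbfegchdj

chbfegchdj


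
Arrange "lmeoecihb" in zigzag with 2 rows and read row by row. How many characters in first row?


Zigzag "lmeoecihb" into 2 rows:
Placing characters:
  'l' => row 0
  'm' => row 1
  'e' => row 0
  'o' => row 1
  'e' => row 0
  'c' => row 1
  'i' => row 0
  'h' => row 1
  'b' => row 0
Rows:
  Row 0: "leeib"
  Row 1: "moch"
First row length: 5

5


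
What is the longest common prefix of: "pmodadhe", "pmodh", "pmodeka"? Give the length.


Words: pmodadhe, pmodh, pmodeka
  Position 0: all 'p' => match
  Position 1: all 'm' => match
  Position 2: all 'o' => match
  Position 3: all 'd' => match
  Position 4: ('a', 'h', 'e') => mismatch, stop
LCP = "pmod" (length 4)

4


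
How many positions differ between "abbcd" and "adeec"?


Comparing "abbcd" and "adeec" position by position:
  Position 0: 'a' vs 'a' => same
  Position 1: 'b' vs 'd' => DIFFER
  Position 2: 'b' vs 'e' => DIFFER
  Position 3: 'c' vs 'e' => DIFFER
  Position 4: 'd' vs 'c' => DIFFER
Positions that differ: 4

4


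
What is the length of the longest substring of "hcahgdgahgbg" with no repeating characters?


Input: "hcahgdgahgbg"
Sliding window (track last position of each char):
  Position 0 ('h'): window [0,0] length 1 -- new best
  Position 1 ('c'): window [0,1] length 2 -- new best
  Position 2 ('a'): window [0,2] length 3 -- new best
  Position 3 ('h'): repeat (last at 0), move window start to 1
  Position 3 ('h'): window [1,3] length 3
  Position 4 ('g'): window [1,4] length 4 -- new best
  Position 5 ('d'): window [1,5] length 5 -- new best
  Position 6 ('g'): repeat (last at 4), move window start to 5
  Position 6 ('g'): window [5,6] length 2
  Position 7 ('a'): window [5,7] length 3
  Position 8 ('h'): window [5,8] length 4
  Position 9 ('g'): repeat (last at 6), move window start to 7
  Position 9 ('g'): window [7,9] length 3
  Position 10 ('b'): window [7,10] length 4
  Position 11 ('g'): repeat (last at 9), move window start to 10
  Position 11 ('g'): window [10,11] length 2
Longest substring with no repeats: "cahgd" with length 5

5


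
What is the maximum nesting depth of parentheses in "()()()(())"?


Input: "()()()(())"
Tracking depth:
  Position 0 '(': depth becomes 1
  Position 1 ')': depth becomes 0
  Position 2 '(': depth becomes 1
  Position 3 ')': depth becomes 0
  Position 4 '(': depth becomes 1
  Position 5 ')': depth becomes 0
  Position 6 '(': depth becomes 1
  Position 7 '(': depth becomes 2
  Position 8 ')': depth becomes 1
  Position 9 ')': depth becomes 0
Maximum depth reached: 2

2


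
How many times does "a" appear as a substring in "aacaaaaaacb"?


Searching for "a" in "aacaaaaaacb"
Scanning each position:
  Position 0: "a" => MATCH
  Position 1: "a" => MATCH
  Position 2: "c" => no
  Position 3: "a" => MATCH
  Position 4: "a" => MATCH
  Position 5: "a" => MATCH
  Position 6: "a" => MATCH
  Position 7: "a" => MATCH
  Position 8: "a" => MATCH
  Position 9: "c" => no
  Position 10: "b" => no
Total occurrences: 8

8


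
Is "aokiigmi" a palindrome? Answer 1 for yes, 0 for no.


Input: aokiigmi
Reversed: imgiikoa
  Compare pos 0 ('a') with pos 7 ('i'): MISMATCH
  Compare pos 1 ('o') with pos 6 ('m'): MISMATCH
  Compare pos 2 ('k') with pos 5 ('g'): MISMATCH
  Compare pos 3 ('i') with pos 4 ('i'): match
Result: not a palindrome

0


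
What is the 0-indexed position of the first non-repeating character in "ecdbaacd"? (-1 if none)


Input: ecdbaacd
Character frequencies:
  'a': 2
  'b': 1
  'c': 2
  'd': 2
  'e': 1
Scanning left to right for freq == 1:
  Position 0 ('e'): unique! => answer = 0

0


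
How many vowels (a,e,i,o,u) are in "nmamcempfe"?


Input: nmamcempfe
Checking each character:
  'n' at position 0: consonant
  'm' at position 1: consonant
  'a' at position 2: vowel (running total: 1)
  'm' at position 3: consonant
  'c' at position 4: consonant
  'e' at position 5: vowel (running total: 2)
  'm' at position 6: consonant
  'p' at position 7: consonant
  'f' at position 8: consonant
  'e' at position 9: vowel (running total: 3)
Total vowels: 3

3


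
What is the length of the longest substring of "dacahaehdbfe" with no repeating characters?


Input: "dacahaehdbfe"
Sliding window (track last position of each char):
  Position 0 ('d'): window [0,0] length 1 -- new best
  Position 1 ('a'): window [0,1] length 2 -- new best
  Position 2 ('c'): window [0,2] length 3 -- new best
  Position 3 ('a'): repeat (last at 1), move window start to 2
  Position 3 ('a'): window [2,3] length 2
  Position 4 ('h'): window [2,4] length 3
  Position 5 ('a'): repeat (last at 3), move window start to 4
  Position 5 ('a'): window [4,5] length 2
  Position 6 ('e'): window [4,6] length 3
  Position 7 ('h'): repeat (last at 4), move window start to 5
  Position 7 ('h'): window [5,7] length 3
  Position 8 ('d'): window [5,8] length 4 -- new best
  Position 9 ('b'): window [5,9] length 5 -- new best
  Position 10 ('f'): window [5,10] length 6 -- new best
  Position 11 ('e'): repeat (last at 6), move window start to 7
  Position 11 ('e'): window [7,11] length 5
Longest substring with no repeats: "aehdbf" with length 6

6


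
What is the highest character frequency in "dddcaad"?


Input: dddcaad
Character counts:
  'a': 2
  'c': 1
  'd': 4
Maximum frequency: 4

4


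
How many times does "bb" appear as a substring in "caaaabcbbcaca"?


Searching for "bb" in "caaaabcbbcaca"
Scanning each position:
  Position 0: "ca" => no
  Position 1: "aa" => no
  Position 2: "aa" => no
  Position 3: "aa" => no
  Position 4: "ab" => no
  Position 5: "bc" => no
  Position 6: "cb" => no
  Position 7: "bb" => MATCH
  Position 8: "bc" => no
  Position 9: "ca" => no
  Position 10: "ac" => no
  Position 11: "ca" => no
Total occurrences: 1

1


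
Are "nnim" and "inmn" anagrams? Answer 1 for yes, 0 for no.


Strings: "nnim", "inmn"
Sorted first:  imnn
Sorted second: imnn
Sorted forms match => anagrams

1


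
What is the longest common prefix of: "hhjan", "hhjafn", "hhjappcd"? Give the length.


Words: hhjan, hhjafn, hhjappcd
  Position 0: all 'h' => match
  Position 1: all 'h' => match
  Position 2: all 'j' => match
  Position 3: all 'a' => match
  Position 4: ('n', 'f', 'p') => mismatch, stop
LCP = "hhja" (length 4)

4


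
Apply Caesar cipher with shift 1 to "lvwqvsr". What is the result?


Caesar cipher: shift "lvwqvsr" by 1
  'l' (pos 11) + 1 = pos 12 = 'm'
  'v' (pos 21) + 1 = pos 22 = 'w'
  'w' (pos 22) + 1 = pos 23 = 'x'
  'q' (pos 16) + 1 = pos 17 = 'r'
  'v' (pos 21) + 1 = pos 22 = 'w'
  's' (pos 18) + 1 = pos 19 = 't'
  'r' (pos 17) + 1 = pos 18 = 's'
Result: mwxrwts

mwxrwts
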